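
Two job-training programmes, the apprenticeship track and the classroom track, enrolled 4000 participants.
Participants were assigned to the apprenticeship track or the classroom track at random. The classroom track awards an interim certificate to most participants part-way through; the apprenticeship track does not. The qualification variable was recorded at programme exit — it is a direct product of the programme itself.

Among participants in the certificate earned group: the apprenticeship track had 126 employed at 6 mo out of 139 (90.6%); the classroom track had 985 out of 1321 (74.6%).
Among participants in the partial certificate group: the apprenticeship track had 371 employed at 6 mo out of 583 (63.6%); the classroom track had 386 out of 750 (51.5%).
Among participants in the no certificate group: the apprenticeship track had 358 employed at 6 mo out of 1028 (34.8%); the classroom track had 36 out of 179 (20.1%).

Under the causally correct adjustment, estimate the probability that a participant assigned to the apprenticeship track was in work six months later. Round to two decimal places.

0.49

Because the programme influences qualification attained during the programme, qualification attained during the programme is a post-treatment mediator, not a confounder. Stratifying on it would bias the estimate; the causal effect is the crude pooled difference.
So P(outcome | do(the apprenticeship track)) is just the pooled rate for the apprenticeship track: 855/1750 = 0.489.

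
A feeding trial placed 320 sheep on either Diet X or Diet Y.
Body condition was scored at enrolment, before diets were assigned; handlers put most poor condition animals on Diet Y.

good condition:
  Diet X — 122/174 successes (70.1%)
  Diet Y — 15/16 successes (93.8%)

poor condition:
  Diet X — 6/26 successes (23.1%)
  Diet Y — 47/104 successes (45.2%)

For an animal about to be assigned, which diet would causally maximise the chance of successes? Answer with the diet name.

Starting body condition satisfies the back-door criterion: it is not a descendant of the diet, and it blocks the spurious path from diet to outcome. Adjusting for it (i.e., using the within-starting body condition rates) gives the causal effect.
Within each level — good condition: 70.1% vs 93.8%; poor condition: 23.1% vs 45.2% — Diet Y is higher every time.

Diet Y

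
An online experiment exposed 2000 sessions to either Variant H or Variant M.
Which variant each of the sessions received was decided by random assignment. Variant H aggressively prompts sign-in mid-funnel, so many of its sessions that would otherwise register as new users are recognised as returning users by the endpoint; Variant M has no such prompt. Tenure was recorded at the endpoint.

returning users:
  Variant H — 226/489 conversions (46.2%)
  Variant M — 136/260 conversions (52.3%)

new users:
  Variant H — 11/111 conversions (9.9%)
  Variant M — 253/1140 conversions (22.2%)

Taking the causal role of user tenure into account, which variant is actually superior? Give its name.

Variant H

User tenure here is a post-treatment variable shaped by the variant; conditioning on it would introduce bias rather than remove it. The overall comparison is the causal one.
Pooled: Variant H 39.5% vs Variant M 27.8%; Variant H is higher overall.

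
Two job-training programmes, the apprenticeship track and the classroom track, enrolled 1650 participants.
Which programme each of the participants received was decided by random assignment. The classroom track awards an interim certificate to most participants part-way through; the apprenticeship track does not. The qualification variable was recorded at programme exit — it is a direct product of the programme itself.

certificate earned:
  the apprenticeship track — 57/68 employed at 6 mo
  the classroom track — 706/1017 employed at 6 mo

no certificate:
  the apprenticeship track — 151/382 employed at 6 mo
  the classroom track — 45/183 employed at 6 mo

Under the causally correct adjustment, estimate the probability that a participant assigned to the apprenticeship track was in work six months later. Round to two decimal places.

0.46

Because the programme influences qualification attained during the programme, qualification attained during the programme is a post-treatment mediator, not a confounder. Stratifying on it would bias the estimate; the causal effect is the crude pooled difference.
So P(outcome | do(the apprenticeship track)) is just the pooled rate for the apprenticeship track: 208/450 = 0.462.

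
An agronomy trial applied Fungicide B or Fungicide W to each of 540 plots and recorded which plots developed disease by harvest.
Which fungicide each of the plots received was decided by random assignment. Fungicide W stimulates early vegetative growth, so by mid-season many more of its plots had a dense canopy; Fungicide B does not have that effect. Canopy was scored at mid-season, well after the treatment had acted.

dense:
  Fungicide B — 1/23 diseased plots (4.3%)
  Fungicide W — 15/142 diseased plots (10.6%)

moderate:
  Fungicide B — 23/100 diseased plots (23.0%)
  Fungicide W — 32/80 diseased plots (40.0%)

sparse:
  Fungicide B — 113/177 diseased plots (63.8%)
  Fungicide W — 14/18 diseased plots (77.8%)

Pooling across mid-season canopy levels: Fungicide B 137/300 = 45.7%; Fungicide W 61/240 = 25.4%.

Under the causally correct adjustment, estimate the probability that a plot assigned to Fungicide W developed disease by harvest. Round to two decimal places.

The mid-season canopy-specific comparison favours Fungicide B throughout, but the pooled figures favour Fungicide W. The question is whether to condition on mid-season canopy.
Stratifying would compare fungicides among plots the fungicides themselves sorted into mid-season canopy groups — a form of selection on an intermediate. The unconditioned pooled rates give the total causal effect.
So P(outcome | do(Fungicide W)) is just the pooled rate for Fungicide W: 61/240 = 0.254.

0.25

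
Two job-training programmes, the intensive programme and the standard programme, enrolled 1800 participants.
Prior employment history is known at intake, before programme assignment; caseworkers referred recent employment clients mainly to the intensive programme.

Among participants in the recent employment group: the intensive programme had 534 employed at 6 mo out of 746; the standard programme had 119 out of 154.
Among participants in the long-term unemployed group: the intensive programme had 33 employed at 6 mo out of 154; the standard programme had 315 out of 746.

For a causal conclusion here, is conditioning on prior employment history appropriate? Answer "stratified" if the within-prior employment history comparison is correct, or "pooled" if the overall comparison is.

the standard programme is higher inside every prior employment history stratum but the intensive programme is higher in aggregate. Whether to stratify depends on how prior employment history relates to the programme.
The imbalance in prior employment history arose from how participants were allocated, not from anything the programme did; and prior employment history independently affects the outcome. The pooled gap is confounded — condition on prior employment history.
Within each level — recent employment: 71.6% vs 77.3%; long-term unemployed: 21.4% vs 42.2% — the standard programme is higher every time.

stratified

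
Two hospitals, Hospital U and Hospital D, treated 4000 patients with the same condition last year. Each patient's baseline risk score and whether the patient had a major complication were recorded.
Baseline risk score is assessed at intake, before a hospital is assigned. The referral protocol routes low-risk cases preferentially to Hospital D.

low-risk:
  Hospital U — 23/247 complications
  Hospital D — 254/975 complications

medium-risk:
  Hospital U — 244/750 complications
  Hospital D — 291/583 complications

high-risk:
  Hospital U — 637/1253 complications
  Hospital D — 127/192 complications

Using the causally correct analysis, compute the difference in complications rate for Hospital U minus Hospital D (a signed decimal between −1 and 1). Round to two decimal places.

-0.16

The imbalance in baseline risk score arose from how patients were allocated, not from anything the hospital did; and baseline risk score independently affects the outcome. The pooled gap is confounded — condition on baseline risk score.
Adjusting over the population distribution of baseline risk score: 0.305·(0.093−0.261) + 0.333·(0.325−0.499) + 0.361·(0.508−0.661) = -0.164.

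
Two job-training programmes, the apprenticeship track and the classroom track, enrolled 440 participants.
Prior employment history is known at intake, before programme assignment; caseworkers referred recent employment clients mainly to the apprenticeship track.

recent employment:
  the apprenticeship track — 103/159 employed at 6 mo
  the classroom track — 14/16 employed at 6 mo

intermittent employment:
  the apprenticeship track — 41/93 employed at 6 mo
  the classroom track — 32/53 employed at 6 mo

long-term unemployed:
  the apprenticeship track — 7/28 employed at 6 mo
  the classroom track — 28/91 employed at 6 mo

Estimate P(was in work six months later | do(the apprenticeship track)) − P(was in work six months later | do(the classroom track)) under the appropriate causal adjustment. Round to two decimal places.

the classroom track is higher inside every prior employment history stratum but the apprenticeship track is higher in aggregate. Whether to stratify depends on how prior employment history relates to the programme.
Prior employment history is set before the programme has any effect — it is not caused by the programme — and it independently drives the outcome. That makes it a confounder, so the causal comparison is within prior employment history levels.
Adjusting over the population distribution of prior employment history: 0.398·(0.648−0.875) + 0.332·(0.441−0.604) + 0.270·(0.250−0.308) = -0.160.

-0.16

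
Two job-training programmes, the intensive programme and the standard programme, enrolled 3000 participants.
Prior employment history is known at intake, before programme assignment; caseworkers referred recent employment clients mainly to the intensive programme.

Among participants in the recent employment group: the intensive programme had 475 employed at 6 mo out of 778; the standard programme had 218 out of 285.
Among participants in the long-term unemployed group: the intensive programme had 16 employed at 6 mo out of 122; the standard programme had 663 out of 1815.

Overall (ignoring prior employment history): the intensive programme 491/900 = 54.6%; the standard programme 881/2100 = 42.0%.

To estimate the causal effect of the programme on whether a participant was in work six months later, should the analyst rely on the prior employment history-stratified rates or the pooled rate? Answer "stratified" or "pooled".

The prior employment history-specific comparison favours the standard programme throughout, but the pooled figures favour the intensive programme. The question is whether to condition on prior employment history.
Prior employment history is set before the programme has any effect — it is not caused by the programme — and it independently drives the outcome. That makes it a confounder, so the causal comparison is within prior employment history levels.
Within each level — recent employment: 61.1% vs 76.5%; long-term unemployed: 13.1% vs 36.5% — the standard programme is higher every time.

stratified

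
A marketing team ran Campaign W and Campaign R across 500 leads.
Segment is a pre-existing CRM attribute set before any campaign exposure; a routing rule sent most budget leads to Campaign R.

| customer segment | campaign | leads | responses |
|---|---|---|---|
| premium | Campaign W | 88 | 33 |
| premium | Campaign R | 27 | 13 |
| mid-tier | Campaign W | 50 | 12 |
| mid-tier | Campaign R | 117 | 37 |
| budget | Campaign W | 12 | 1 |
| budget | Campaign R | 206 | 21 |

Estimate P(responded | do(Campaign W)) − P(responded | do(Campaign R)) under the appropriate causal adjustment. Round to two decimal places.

-0.06

Customer segment differs across campaigns for reasons unrelated to any effect of the campaign itself, and it separately predicts the outcome — a classic confounder. We must compare within customer segment levels.
Adjusting over the population distribution of customer segment: 0.230·(0.375−0.481) + 0.334·(0.240−0.316) + 0.436·(0.083−0.102) = -0.058.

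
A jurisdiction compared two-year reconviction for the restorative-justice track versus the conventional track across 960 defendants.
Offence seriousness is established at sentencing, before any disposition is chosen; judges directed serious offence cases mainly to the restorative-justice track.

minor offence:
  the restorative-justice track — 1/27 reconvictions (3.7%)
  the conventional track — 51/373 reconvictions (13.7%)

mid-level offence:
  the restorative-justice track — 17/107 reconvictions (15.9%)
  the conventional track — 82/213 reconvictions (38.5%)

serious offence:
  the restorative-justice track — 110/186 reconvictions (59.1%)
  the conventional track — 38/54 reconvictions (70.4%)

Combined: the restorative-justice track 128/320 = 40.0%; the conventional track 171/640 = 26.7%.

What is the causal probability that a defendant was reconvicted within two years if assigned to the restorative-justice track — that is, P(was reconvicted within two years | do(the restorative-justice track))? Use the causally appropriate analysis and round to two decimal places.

0.22

Offence seriousness differs across dispositions for reasons unrelated to any effect of the disposition itself, and it separately predicts the outcome — a classic confounder. We must compare within offence seriousness levels.
Standardising the restorative-justice track to the population offence seriousness mix: 0.417·1/27 + 0.333·17/107 + 0.250·110/186 = 0.216.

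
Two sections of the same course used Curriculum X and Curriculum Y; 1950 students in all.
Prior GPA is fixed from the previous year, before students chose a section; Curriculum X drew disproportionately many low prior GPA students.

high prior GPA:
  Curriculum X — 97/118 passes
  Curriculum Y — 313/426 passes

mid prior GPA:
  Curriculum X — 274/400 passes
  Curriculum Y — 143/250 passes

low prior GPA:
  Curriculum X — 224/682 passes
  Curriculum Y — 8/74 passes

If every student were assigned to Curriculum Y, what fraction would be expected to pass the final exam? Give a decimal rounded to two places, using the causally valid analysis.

The prior GPA band-specific comparison favours Curriculum X throughout, but the pooled figures favour Curriculum Y. The question is whether to condition on prior GPA band.
Prior GPA band differs across teaching methods for reasons unrelated to any effect of the teaching method itself, and it separately predicts the outcome — a classic confounder. We must compare within prior GPA band levels.
Standardising Curriculum Y to the population prior GPA band mix: 0.279·313/426 + 0.333·143/250 + 0.388·8/74 = 0.438.

0.44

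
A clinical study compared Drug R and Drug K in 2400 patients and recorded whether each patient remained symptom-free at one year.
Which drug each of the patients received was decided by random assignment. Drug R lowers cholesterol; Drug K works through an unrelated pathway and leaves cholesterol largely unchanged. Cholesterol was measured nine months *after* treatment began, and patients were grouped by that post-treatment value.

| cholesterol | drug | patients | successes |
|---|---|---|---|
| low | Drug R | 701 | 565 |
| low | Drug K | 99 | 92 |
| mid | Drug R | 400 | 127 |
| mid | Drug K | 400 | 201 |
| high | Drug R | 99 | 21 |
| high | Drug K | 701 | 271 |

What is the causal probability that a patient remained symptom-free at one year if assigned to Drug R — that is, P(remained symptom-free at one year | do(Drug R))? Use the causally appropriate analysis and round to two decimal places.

The cholesterol-specific comparison favours Drug K throughout, but the pooled figures favour Drug R. The question is whether to condition on cholesterol.
Cholesterol is downstream of the drug. One should not condition on a consequence of treatment, so the overall rates are the right comparison.
So P(outcome | do(Drug R)) is just the pooled rate for Drug R: 713/1200 = 0.594.

0.59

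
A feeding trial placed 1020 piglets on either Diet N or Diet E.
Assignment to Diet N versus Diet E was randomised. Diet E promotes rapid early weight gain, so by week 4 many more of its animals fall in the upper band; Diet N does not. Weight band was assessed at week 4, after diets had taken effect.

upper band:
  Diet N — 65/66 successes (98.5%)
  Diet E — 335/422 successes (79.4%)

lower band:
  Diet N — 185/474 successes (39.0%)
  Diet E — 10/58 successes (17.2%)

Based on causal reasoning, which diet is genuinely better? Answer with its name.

The distribution of week-4 weight band is itself part of what the diet does — it is an intermediate outcome. Holding it fixed would remove that part of the effect; the total effect is the pooled difference.
Pooled: Diet N 46.3% vs Diet E 71.9%; Diet E is higher overall.

Diet E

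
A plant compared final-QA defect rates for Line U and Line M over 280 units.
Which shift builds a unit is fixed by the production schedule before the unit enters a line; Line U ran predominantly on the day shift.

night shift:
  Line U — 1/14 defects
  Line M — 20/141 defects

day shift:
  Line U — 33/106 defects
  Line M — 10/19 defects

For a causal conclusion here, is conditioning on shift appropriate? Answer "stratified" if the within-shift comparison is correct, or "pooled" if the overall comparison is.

Shift satisfies the back-door criterion: it is not a descendant of the line, and it blocks the spurious path from line to outcome. Adjusting for it (i.e., using the within-shift rates) gives the causal effect.
Within each level — night shift: 7.1% vs 14.2%; day shift: 31.1% vs 52.6% — Line U is lower every time.

stratified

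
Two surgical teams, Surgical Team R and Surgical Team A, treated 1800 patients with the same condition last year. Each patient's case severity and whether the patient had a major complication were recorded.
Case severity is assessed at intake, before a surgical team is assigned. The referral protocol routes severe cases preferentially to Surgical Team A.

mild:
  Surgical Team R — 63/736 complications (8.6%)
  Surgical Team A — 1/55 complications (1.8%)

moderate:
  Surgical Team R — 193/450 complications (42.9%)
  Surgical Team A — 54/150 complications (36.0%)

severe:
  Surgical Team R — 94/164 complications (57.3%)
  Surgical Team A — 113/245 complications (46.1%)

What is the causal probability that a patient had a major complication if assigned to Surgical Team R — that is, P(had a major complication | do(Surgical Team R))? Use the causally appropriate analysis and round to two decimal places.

The stratified and pooled comparisons disagree (Surgical Team A wins within each case severity; Surgical Team R wins overall), so the answer turns on the causal role of case severity.
Nothing the surgical team does changes case severity; the imbalance is an allocation artefact. With case severity also predicting the outcome, the pooled figure is confounded, and the within-stratum comparison is the causal one.
Standardising Surgical Team R to the population case severity mix: 0.439·63/736 + 0.333·193/450 + 0.227·94/164 = 0.311.

0.31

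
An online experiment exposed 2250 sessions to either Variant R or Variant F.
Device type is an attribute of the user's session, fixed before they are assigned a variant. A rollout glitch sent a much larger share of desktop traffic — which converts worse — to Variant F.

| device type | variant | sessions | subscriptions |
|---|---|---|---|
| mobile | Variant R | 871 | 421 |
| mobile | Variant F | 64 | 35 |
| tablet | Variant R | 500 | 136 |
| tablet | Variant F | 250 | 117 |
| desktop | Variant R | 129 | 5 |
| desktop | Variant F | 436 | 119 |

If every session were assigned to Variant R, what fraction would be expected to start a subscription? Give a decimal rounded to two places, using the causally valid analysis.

The device type-specific comparison favours Variant F throughout, but the pooled figures favour Variant R. The question is whether to condition on device type.
Device type is set before the variant has any effect — it is not caused by the variant — and it independently drives the outcome. That makes it a confounder, so the causal comparison is within device type levels.
Standardising Variant R to the population device type mix: 0.416·421/871 + 0.333·136/500 + 0.251·5/129 = 0.301.

0.30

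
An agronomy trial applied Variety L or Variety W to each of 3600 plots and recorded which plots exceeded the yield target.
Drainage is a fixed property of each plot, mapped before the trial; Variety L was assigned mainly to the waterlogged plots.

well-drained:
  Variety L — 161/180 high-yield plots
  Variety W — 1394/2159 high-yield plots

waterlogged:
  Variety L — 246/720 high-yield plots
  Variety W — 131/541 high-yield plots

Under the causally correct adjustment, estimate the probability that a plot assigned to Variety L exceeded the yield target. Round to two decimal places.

0.70

Nothing the variety does changes field drainage; the imbalance is an allocation artefact. With field drainage also predicting the outcome, the pooled figure is confounded, and the within-stratum comparison is the causal one.
Standardising Variety L to the population field drainage mix: 0.650·161/180 + 0.350·246/720 = 0.701.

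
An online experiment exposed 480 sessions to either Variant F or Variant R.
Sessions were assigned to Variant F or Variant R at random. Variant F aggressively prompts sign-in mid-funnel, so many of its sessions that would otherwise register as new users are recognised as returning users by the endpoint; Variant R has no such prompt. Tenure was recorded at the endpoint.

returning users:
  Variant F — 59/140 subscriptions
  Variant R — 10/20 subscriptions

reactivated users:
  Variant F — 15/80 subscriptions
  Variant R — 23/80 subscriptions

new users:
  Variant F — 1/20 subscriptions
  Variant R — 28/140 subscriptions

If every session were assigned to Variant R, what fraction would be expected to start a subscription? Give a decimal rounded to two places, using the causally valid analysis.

Variant R is higher inside every user tenure stratum but Variant F is higher in aggregate. Whether to stratify depends on how user tenure relates to the variant.
Stratifying would compare variants among sessions the variants themselves sorted into user tenure groups — a form of selection on an intermediate. The unconditioned pooled rates give the total causal effect.
So P(outcome | do(Variant R)) is just the pooled rate for Variant R: 61/240 = 0.254.

0.25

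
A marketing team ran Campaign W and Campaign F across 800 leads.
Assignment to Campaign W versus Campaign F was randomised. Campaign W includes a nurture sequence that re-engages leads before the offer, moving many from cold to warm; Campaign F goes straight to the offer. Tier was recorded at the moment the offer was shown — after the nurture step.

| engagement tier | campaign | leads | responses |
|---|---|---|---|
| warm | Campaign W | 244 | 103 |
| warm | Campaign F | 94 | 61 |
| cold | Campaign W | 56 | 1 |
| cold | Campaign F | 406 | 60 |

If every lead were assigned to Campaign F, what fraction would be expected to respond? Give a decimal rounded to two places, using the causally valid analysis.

0.24

The stratified and pooled comparisons disagree (Campaign F wins within each engagement tier; Campaign W wins overall), so the answer turns on the causal role of engagement tier.
Because the campaign influences engagement tier, engagement tier is a post-treatment mediator, not a confounder. Stratifying on it would bias the estimate; the causal effect is the crude pooled difference.
So P(outcome | do(Campaign F)) is just the pooled rate for Campaign F: 121/500 = 0.242.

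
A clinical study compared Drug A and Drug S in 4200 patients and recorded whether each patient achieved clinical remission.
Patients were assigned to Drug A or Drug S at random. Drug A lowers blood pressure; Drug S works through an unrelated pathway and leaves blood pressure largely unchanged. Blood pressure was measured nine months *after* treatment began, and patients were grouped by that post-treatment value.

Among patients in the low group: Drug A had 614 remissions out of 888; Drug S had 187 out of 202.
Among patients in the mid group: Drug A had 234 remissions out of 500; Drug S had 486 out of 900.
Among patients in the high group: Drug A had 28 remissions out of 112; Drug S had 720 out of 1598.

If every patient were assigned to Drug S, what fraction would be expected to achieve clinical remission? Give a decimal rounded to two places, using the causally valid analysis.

The stratified and pooled comparisons disagree (Drug S wins within each blood pressure; Drug A wins overall), so the answer turns on the causal role of blood pressure.
Blood pressure here is a post-treatment variable shaped by the drug; conditioning on it would introduce bias rather than remove it. The overall comparison is the causal one.
So P(outcome | do(Drug S)) is just the pooled rate for Drug S: 1393/2700 = 0.516.

0.52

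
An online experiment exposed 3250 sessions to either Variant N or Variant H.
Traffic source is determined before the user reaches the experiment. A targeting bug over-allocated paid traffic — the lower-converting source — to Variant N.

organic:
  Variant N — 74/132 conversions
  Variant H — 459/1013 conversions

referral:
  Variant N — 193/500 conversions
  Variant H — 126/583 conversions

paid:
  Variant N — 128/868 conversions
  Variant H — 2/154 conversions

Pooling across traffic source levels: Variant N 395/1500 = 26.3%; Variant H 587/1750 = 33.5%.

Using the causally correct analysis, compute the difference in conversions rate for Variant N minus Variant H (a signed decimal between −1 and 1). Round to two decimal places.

Traffic source is set before the variant has any effect — it is not caused by the variant — and it independently drives the outcome. That makes it a confounder, so the causal comparison is within traffic source levels.
Adjusting over the population distribution of traffic source: 0.352·(0.561−0.453) + 0.333·(0.386−0.216) + 0.314·(0.147−0.013) = +0.137.

+0.14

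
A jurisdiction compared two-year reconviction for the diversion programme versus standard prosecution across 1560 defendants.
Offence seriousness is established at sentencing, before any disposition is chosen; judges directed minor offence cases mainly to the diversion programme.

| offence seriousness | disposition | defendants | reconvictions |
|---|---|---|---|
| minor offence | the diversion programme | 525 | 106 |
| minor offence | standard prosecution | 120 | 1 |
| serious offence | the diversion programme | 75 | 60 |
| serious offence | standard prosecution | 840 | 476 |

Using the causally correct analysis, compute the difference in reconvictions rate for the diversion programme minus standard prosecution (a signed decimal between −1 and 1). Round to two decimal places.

+0.22

The offence seriousness-specific comparison favours standard prosecution throughout, but the pooled figures favour the diversion programme. The question is whether to condition on offence seriousness.
Offence seriousness satisfies the back-door criterion: it is not a descendant of the disposition, and it blocks the spurious path from disposition to outcome. Adjusting for it (i.e., using the within-offence seriousness rates) gives the causal effect.
Adjusting over the population distribution of offence seriousness: 0.413·(0.202−0.008) + 0.587·(0.800−0.567) = +0.217.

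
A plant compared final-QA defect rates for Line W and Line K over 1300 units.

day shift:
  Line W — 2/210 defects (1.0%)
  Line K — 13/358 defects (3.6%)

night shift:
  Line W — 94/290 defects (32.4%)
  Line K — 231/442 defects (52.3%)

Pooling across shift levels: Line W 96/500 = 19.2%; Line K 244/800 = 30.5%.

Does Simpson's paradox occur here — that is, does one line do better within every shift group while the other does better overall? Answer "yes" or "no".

no

Within each shift level (day shift 1.0% vs 3.6%; night shift 32.4% vs 52.3%), Line W has the lower rate every time. Pooled: 19.2% vs 30.5% — Line W has the lower rate overall. They agree.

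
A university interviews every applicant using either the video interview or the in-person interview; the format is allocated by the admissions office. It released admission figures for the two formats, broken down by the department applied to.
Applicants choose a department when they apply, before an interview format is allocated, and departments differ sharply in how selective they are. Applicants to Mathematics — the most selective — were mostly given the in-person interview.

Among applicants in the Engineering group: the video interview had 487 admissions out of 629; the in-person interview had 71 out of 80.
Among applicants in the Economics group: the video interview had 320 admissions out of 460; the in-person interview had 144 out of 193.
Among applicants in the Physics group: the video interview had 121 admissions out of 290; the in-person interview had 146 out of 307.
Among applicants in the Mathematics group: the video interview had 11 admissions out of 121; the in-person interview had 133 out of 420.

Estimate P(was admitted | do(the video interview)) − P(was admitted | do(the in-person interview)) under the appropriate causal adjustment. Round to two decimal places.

The stratified and pooled comparisons disagree (the in-person interview wins within each department; the video interview wins overall), so the answer turns on the causal role of department.
Department differs across interview formats for reasons unrelated to any effect of the interview format itself, and it separately predicts the outcome — a classic confounder. We must compare within department levels.
Adjusting over the population distribution of department: 0.284·(0.774−0.887) + 0.261·(0.696−0.746) + 0.239·(0.417−0.476) + 0.216·(0.091−0.317) = -0.108.

-0.11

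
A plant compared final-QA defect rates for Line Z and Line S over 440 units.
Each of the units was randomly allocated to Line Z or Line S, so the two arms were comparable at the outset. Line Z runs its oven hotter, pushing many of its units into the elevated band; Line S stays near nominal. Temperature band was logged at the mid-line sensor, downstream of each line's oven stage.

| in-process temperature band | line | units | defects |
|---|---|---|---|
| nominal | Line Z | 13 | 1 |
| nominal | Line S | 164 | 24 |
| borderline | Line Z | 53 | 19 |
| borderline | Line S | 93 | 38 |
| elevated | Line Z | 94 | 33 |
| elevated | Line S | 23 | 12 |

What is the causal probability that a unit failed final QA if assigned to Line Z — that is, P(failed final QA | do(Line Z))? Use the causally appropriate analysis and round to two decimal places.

0.33

Because the line influences in-process temperature band, in-process temperature band is a post-treatment mediator, not a confounder. Stratifying on it would bias the estimate; the causal effect is the crude pooled difference.
So P(outcome | do(Line Z)) is just the pooled rate for Line Z: 53/160 = 0.331.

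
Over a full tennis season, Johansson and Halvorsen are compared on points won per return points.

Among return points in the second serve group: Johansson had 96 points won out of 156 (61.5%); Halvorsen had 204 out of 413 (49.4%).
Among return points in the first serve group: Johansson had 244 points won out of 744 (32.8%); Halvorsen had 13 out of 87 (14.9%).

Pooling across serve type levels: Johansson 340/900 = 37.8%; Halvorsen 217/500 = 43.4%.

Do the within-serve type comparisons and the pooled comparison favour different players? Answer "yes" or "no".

yes

Within each serve type level (second serve 61.5% vs 49.4%; first serve 32.8% vs 14.9%), Johansson has the higher rate every time. Pooled: 37.8% vs 43.4% — Halvorsen has the higher rate overall. The two comparisons disagree.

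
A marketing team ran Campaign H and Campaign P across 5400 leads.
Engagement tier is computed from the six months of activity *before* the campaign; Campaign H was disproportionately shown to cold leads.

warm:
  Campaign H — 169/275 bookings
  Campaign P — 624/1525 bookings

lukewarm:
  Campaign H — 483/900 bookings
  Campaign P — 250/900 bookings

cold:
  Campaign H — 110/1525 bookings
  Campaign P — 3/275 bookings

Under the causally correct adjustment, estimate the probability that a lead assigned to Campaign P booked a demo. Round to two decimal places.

0.23

The engagement tier-specific comparison favours Campaign H throughout, but the pooled figures favour Campaign P. The question is whether to condition on engagement tier.
The imbalance in engagement tier arose from how leads were allocated, not from anything the campaign did; and engagement tier independently affects the outcome. The pooled gap is confounded — condition on engagement tier.
Standardising Campaign P to the population engagement tier mix: 0.333·624/1525 + 0.333·250/900 + 0.333·3/275 = 0.233.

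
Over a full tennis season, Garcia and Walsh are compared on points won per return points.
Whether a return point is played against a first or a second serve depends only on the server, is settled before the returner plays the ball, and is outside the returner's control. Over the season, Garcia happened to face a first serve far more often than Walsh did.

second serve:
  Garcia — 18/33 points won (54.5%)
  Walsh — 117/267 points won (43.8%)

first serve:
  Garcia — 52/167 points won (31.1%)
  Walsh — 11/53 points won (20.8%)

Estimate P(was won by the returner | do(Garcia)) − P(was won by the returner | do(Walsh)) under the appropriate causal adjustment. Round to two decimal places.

The serve type-specific comparison favours Garcia throughout, but the pooled figures favour Walsh. The question is whether to condition on serve type.
Serve type differs across players for reasons unrelated to any effect of the player itself, and it separately predicts the outcome — a classic confounder. We must compare within serve type levels.
Adjusting over the population distribution of serve type: 0.577·(0.545−0.438) + 0.423·(0.311−0.208) = +0.106.

+0.11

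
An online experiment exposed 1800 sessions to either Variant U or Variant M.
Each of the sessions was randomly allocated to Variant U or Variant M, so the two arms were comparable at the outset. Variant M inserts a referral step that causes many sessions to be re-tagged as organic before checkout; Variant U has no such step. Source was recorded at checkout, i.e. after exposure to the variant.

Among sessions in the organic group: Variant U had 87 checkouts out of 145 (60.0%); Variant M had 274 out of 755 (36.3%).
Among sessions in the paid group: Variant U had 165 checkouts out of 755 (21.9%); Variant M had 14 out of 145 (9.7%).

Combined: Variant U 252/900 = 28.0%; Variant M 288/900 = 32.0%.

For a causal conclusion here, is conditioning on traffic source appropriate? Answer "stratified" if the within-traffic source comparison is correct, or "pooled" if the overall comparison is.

pooled

Traffic source is downstream of the variant. One should not condition on a consequence of treatment, so the overall rates are the right comparison.
Pooled: Variant U 28.0% vs Variant M 32.0%; Variant M is higher overall.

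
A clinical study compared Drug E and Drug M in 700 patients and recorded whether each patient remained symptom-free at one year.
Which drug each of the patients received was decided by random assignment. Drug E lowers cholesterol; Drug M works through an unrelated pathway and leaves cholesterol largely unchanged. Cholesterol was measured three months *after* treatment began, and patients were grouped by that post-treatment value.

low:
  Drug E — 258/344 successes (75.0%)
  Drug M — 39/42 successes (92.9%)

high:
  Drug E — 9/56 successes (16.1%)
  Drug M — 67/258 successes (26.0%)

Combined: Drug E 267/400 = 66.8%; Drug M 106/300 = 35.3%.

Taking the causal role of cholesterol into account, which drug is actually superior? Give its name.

Within every cholesterol level Drug M has the higher rate, yet pooled Drug E does — Simpson's reversal.
Cholesterol is downstream of the drug. One should not condition on a consequence of treatment, so the overall rates are the right comparison.
Pooled: Drug E 66.8% vs Drug M 35.3%; Drug E is higher overall.

Drug E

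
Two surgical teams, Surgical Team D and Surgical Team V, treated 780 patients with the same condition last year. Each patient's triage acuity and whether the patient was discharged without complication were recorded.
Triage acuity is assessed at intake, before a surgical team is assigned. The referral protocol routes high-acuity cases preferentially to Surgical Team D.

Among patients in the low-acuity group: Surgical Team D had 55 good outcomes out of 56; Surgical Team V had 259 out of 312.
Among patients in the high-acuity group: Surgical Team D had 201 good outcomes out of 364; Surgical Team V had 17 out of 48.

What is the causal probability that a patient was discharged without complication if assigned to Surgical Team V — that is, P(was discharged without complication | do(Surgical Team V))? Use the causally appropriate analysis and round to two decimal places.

0.58

The stratified and pooled comparisons disagree (Surgical Team D wins within each triage acuity; Surgical Team V wins overall), so the answer turns on the causal role of triage acuity.
Since triage acuity is a pre-existing factor (not a product of the surgical team) and it affects the outcome on its own, it is a confounder. The stratified rates, not the pooled rate, identify the causal effect.
Standardising Surgical Team V to the population triage acuity mix: 0.472·259/312 + 0.528·17/48 = 0.579.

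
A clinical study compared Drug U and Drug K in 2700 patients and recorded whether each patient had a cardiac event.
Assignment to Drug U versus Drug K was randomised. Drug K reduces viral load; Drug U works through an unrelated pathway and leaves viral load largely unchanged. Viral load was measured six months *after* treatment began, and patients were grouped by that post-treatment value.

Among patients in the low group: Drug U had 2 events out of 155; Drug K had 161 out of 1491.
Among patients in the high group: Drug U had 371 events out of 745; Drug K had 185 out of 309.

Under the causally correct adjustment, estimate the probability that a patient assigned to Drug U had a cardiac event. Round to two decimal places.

The distribution of viral load is itself part of what the drug does — it is an intermediate outcome. Holding it fixed would remove that part of the effect; the total effect is the pooled difference.
So P(outcome | do(Drug U)) is just the pooled rate for Drug U: 373/900 = 0.414.

0.41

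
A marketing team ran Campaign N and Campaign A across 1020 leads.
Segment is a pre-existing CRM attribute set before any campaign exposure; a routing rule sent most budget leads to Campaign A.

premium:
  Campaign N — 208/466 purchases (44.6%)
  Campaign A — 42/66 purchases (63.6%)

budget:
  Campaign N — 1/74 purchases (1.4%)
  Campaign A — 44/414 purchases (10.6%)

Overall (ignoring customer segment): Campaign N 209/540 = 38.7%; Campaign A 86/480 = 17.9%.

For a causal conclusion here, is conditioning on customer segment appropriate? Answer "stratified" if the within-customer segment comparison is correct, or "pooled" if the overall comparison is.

stratified

Nothing the campaign does changes customer segment; the imbalance is an allocation artefact. With customer segment also predicting the outcome, the pooled figure is confounded, and the within-stratum comparison is the causal one.
Within each level — premium: 44.6% vs 63.6%; budget: 1.4% vs 10.6% — Campaign A is higher every time.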